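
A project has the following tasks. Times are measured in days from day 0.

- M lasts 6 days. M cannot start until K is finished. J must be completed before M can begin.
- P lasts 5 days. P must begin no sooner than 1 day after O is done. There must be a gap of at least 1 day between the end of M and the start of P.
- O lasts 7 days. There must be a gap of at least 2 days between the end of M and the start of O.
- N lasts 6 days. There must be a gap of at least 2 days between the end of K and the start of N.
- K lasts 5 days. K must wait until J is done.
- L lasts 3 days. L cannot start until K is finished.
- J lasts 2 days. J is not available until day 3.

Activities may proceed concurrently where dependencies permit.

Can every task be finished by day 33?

J waits on its own release at day 3, so it starts at day 3 and finishes at 3 + 2 = day 5.
After J (finishes day 5), K can start at day 5 and finishes at day 10.
N cannot begin until K (finishes day 10, plus 2-day gap → day 12). It runs from day 12 to 12 + 6 = day 18.
M has to wait for K (finishes day 10); J (finishes day 5). The latest of these is day 10, so M runs day 10 to 10 + 6 = day 16.
After M (finishes day 16, plus 2-day gap → day 18), O can start at day 18 and finishes at day 25.
P cannot start until O (finishes day 25, plus 1-day gap → day 26); M (finishes day 16, plus 1-day gap → day 17). The controlling bound is day 26, so P finishes at 26 + 5 = day 31.
L cannot begin until K (finishes day 10). It runs from day 10 to 10 + 3 = day 13.
Every task is finished by day 31, which is no later than the deadline of 33, so the schedule is feasible.

Yes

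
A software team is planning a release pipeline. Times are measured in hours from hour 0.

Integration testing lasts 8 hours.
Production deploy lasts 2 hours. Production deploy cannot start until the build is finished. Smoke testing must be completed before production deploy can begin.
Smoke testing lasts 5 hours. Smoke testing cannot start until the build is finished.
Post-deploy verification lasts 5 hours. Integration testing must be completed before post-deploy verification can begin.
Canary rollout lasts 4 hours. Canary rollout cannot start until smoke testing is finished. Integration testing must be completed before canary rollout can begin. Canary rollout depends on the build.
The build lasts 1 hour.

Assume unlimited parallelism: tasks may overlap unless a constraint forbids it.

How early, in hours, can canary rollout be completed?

12

Nothing blocks integration testing, so it runs from hour 0 to hour 8.
The build can start immediately at hour 0; it finishes at hour 1.
Smoke testing cannot begin until the build (finishes hour 1). It runs from hour 1 to 1 + 5 = hour 6.
For canary rollout: smoke testing (finishes hour 6); integration testing (finishes hour 8); the build (finishes hour 1). Taking the maximum gives a start of hour 8, and it finishes at 8 + 4 = hour 12.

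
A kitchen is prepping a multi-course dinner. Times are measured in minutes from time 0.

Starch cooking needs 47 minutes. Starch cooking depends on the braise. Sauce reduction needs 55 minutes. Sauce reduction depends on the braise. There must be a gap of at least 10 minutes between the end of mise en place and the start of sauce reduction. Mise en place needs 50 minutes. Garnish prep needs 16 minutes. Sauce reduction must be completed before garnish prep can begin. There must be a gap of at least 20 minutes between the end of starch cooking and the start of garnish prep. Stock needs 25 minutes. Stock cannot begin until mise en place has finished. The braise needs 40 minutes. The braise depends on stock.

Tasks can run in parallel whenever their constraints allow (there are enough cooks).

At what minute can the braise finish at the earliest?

Mise en place can start immediately at minute 0; it finishes at minute 50.
Stock waits on mise en place (finishes minute 50), so it starts at minute 50 and finishes at 50 + 25 = minute 75.
The braise cannot begin until stock (finishes minute 75). It runs from minute 75 to 75 + 40 = minute 115.

115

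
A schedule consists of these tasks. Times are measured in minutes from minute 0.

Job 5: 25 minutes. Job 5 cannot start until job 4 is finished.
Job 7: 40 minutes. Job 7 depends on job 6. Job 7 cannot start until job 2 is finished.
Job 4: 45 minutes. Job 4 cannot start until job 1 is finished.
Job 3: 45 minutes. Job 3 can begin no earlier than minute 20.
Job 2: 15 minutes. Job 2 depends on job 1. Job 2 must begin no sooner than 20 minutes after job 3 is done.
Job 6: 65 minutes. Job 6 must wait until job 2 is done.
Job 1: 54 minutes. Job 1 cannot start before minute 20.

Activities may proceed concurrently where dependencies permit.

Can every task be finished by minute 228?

Yes

Job 3 cannot begin until its own release at minute 20. It runs from minute 20 to 20 + 45 = minute 65.
Job 1 cannot begin until its own release at minute 20. It runs from minute 20 to 20 + 54 = minute 74.
After job 1 (finishes minute 74), job 4 can start at minute 74 and finishes at minute 119.
After job 4 (finishes minute 119), job 5 can start at minute 119 and finishes at minute 144.
Job 2 cannot start until job 1 (finishes minute 74); job 3 (finishes minute 65, plus 20-minute gap → minute 85). The controlling bound is minute 85, so job 2 finishes at 85 + 15 = minute 100.
After job 2 (finishes minute 100), job 6 can start at minute 100 and finishes at minute 165.
Job 7 needs all of job 6 (finishes minute 165); job 2 (finishes minute 100). That puts its earliest start at minute 165; it finishes at 165 + 40 = minute 205.
Every task is finished by minute 205, which is no later than the deadline of 228, so the schedule is feasible.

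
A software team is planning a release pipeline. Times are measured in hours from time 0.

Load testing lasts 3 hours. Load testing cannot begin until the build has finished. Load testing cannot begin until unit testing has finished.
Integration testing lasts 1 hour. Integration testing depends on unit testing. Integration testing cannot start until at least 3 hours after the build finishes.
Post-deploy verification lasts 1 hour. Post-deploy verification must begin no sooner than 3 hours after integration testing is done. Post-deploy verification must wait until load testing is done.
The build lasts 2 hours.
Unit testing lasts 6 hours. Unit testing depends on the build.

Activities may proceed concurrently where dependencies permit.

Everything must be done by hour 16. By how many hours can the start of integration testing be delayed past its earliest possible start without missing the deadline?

3

The build can start immediately at hour 0; it finishes at hour 2.
Unit testing waits on the build (finishes hour 2), so it starts at hour 2 and finishes at 2 + 6 = hour 8.
For integration testing: unit testing (finishes hour 8); the build (finishes hour 2, plus 3-hour gap → hour 5). Taking the maximum gives a start of hour 8, and it finishes at 8 + 1 = hour 9.

Working backward from the deadline:
Post-deploy verification has no dependents, so it just needs to finish by hour 16. Starting by 16 − 1 = hour 15 achieves that.
Integration testing must finish before post-deploy verification (must start by hour 15, minus 3-hour gap → hour 12). With a 1-hour duration, integration testing must start by 12 − 1 = hour 11.
So integration testing can start as early as hour 8 and as late as hour 11, giving 11 − 8 = 3 hours of slack.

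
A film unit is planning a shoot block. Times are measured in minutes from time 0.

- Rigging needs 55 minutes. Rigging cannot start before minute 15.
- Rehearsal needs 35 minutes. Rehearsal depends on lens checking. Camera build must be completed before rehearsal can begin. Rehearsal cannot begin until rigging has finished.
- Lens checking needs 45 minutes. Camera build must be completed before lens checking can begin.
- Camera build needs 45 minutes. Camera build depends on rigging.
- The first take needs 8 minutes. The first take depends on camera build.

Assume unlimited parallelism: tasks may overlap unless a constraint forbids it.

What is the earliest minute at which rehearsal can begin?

Rigging waits on its own release at minute 15, so it starts at minute 15 and finishes at 15 + 55 = minute 70.
After rigging (finishes minute 70), camera build can start at minute 70 and finishes at minute 115.
Lens checking waits on camera build (finishes minute 115), so it starts at minute 115 and finishes at 115 + 45 = minute 160.
Rehearsal waits on lens checking (finishes minute 160); camera build (finishes minute 115); rigging (finishes minute 70). The latest of these is minute 160, which is the earliest rehearsal can start.

160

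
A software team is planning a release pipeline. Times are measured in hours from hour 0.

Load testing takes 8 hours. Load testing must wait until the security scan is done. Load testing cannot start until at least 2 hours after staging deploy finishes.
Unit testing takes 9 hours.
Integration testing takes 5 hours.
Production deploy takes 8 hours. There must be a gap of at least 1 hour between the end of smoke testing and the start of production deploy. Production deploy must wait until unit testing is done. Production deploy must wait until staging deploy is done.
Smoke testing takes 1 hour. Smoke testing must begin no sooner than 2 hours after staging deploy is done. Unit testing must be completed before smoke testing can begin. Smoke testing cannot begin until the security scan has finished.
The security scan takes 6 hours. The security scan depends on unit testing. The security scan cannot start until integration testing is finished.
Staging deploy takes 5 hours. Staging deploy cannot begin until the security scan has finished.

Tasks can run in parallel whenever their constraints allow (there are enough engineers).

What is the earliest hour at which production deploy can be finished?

32

Nothing blocks integration testing, so it runs from hour 0 to hour 5.
Unit testing can start immediately at hour 0; it finishes at hour 9.
The security scan has to wait for unit testing (finishes hour 9); integration testing (finishes hour 5). The latest of these is hour 9, so the security scan runs hour 9 to 9 + 6 = hour 15.
Staging deploy cannot begin until the security scan (finishes hour 15). It runs from hour 15 to 15 + 5 = hour 20.
For smoke testing: staging deploy (finishes hour 20, plus 2-hour gap → hour 22); unit testing (finishes hour 9); the security scan (finishes hour 15). Taking the maximum gives a start of hour 22, and it finishes at 22 + 1 = hour 23.
For production deploy: smoke testing (finishes hour 23, plus 1-hour gap → hour 24); unit testing (finishes hour 9); staging deploy (finishes hour 20). Taking the maximum gives a start of hour 24, and it finishes at 24 + 8 = hour 32.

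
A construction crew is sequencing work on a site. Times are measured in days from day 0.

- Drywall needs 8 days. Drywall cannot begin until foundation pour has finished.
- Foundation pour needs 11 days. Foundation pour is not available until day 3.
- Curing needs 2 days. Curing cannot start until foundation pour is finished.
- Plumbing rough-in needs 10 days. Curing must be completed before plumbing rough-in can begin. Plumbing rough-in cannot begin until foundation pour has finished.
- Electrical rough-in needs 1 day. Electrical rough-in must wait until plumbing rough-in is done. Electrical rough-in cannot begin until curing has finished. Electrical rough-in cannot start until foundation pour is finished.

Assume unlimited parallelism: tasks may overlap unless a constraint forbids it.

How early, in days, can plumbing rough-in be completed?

Foundation pour waits on its own release at day 3, so it starts at day 3 and finishes at 3 + 11 = day 14.
After foundation pour (finishes day 14), curing can start at day 14 and finishes at day 16.
Plumbing rough-in has to wait for curing (finishes day 16); foundation pour (finishes day 14). The latest of these is day 16, so plumbing rough-in runs day 16 to 16 + 10 = day 26.

26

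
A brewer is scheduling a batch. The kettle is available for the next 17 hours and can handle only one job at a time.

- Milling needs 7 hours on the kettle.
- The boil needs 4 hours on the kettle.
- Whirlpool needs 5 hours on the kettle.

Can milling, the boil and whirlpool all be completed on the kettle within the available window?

Yes

Running back to back, the jobs need 7 + 4 + 5 = 16 hours on the kettle.
Since 16 ≤ 17, they fit within the window.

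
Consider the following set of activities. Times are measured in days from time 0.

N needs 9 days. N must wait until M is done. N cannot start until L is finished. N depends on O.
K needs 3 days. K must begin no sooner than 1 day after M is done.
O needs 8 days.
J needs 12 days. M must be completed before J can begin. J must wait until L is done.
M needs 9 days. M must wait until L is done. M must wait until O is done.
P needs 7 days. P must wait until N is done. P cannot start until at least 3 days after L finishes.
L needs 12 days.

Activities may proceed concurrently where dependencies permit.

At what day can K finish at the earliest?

Nothing blocks O, so it runs from day 0 to day 8.
Nothing blocks L, so it runs from day 0 to day 12.
M needs all of L (finishes day 12); O (finishes day 8). That puts its earliest start at day 12; it finishes at 12 + 9 = day 21.
K waits on M (finishes day 21, plus 1-day gap → day 22), so it starts at day 22 and finishes at 22 + 3 = day 25.

25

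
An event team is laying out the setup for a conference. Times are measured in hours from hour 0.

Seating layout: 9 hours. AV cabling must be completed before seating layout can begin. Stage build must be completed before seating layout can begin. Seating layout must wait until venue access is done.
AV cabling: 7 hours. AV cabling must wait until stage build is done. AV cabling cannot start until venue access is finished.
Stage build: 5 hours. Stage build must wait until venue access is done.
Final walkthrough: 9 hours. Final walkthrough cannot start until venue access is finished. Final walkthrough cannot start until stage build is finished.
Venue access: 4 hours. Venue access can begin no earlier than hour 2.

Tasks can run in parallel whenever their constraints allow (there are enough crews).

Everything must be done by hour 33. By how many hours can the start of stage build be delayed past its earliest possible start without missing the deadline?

6

Venue access waits on its own release at hour 2, so it starts at hour 2 and finishes at 2 + 4 = hour 6.
Stage build cannot begin until venue access (finishes hour 6). It runs from hour 6 to 6 + 5 = hour 11.

Working backward from the deadline:
Seating layout has no dependents, so it just needs to finish by hour 33. Starting by 33 − 9 = hour 24 achieves that.
Since seating layout (must start by hour 24) depends on it, AV cabling must finish by hour 24. Backing off its 7-hour duration gives a latest start of hour 17.
To finish by hour 33, final walkthrough (duration 9) must start no later than hour 24.
Stage build must finish in time for AV cabling (must start by hour 17); seating layout (must start by hour 24); final walkthrough (must start by hour 24). The tightest is hour 17, so stage build must start by 17 − 5 = hour 12.
So stage build can start as early as hour 6 and as late as hour 12, giving 12 − 6 = 6 hours of slack.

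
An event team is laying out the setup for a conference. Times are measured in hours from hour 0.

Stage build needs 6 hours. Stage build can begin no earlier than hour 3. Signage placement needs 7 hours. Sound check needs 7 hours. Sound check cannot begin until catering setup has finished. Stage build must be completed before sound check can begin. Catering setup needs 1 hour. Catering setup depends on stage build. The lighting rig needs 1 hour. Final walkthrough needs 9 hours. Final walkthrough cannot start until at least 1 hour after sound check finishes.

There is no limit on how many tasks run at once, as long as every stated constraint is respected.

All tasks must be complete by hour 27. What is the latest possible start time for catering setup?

To finish by hour 27, final walkthrough (duration 9) must start no later than hour 18.
Since final walkthrough (must start by hour 18, minus 1-hour gap → hour 17) depends on it, sound check must finish by hour 17. Backing off its 7-hour duration gives a latest start of hour 10.
Since sound check (must start by hour 10) depends on it, catering setup must finish by hour 10. Backing off its 1-hour duration gives a latest start of hour 9.

9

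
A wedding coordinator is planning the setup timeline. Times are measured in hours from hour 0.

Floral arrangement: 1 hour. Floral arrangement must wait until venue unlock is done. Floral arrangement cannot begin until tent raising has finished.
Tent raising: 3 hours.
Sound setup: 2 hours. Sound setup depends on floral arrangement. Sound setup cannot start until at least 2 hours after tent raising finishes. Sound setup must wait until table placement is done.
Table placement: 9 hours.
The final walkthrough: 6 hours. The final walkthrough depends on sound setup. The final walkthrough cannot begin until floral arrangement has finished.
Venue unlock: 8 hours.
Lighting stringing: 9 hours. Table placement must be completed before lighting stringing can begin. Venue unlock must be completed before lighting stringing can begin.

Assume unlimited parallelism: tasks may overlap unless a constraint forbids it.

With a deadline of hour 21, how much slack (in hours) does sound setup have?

4

Table placement has no prerequisites, so it starts at hour 0 and finishes at hour 9.
Tent raising has no prerequisites, so it starts at hour 0 and finishes at hour 3.
Venue unlock can start immediately at hour 0; it finishes at hour 8.
For floral arrangement: venue unlock (finishes hour 8); tent raising (finishes hour 3). Taking the maximum gives a start of hour 8, and it finishes at 8 + 1 = hour 9.
Sound setup has to wait for floral arrangement (finishes hour 9); tent raising (finishes hour 3, plus 2-hour gap → hour 5); table placement (finishes hour 9). The latest of these is hour 9, so sound setup runs hour 9 to 9 + 2 = hour 11.

Working backward from the deadline:
Nothing follows the final walkthrough; the deadline of hour 21 is its only limit. It must start by 21 − 6 = hour 15.
Sound setup has to be done before the final walkthrough (must start by hour 15). That means finishing by hour 15, i.e. starting by 15 − 2 = hour 13.
So sound setup can start as early as hour 9 and as late as hour 13, giving 13 − 9 = 4 hours of slack.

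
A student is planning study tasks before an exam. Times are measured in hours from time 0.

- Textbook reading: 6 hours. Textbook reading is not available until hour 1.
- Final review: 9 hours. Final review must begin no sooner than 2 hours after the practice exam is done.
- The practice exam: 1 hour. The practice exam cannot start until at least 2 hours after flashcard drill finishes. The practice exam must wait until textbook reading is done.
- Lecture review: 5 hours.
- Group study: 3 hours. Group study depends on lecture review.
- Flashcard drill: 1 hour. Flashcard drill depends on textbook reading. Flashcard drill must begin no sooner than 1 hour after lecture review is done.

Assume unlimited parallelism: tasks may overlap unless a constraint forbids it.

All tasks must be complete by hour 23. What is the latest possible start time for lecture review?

2

Final review must finish by hour 23; it takes 9 hours, so it must start by 23 − 9 = hour 14.
The practice exam has to be done before final review (must start by hour 14, minus 2-hour gap → hour 12). That means finishing by hour 12, i.e. starting by 12 − 1 = hour 11.
Flashcard drill has to be done before the practice exam (must start by hour 11, minus 2-hour gap → hour 9). That means finishing by hour 9, i.e. starting by 9 − 1 = hour 8.
Nothing follows group study; the deadline of hour 23 is its only limit. It must start by 23 − 3 = hour 20.
Lecture review has several dependents: flashcard drill (must start by hour 8, minus 1-hour gap → hour 7); group study (must start by hour 20). The earliest of those limits is hour 7, so lecture review must start by 7 − 5 = hour 2.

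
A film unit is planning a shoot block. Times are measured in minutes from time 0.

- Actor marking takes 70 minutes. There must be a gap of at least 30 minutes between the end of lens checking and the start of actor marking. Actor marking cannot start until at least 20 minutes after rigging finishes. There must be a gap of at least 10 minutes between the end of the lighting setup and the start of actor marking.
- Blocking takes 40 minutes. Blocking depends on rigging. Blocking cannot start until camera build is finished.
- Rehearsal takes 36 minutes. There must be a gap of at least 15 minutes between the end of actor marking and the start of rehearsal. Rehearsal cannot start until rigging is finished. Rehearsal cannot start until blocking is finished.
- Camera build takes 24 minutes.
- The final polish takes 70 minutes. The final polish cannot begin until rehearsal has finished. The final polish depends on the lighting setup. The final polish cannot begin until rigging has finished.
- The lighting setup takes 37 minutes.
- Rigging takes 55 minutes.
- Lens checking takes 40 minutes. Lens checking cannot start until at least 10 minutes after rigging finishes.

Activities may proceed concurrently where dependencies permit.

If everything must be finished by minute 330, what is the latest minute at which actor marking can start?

The final polish must finish by minute 330; it takes 70 minutes, so it must start by 330 − 70 = minute 260.
Rehearsal feeds into the final polish (must start by minute 260); so rehearsal must finish by minute 260 and therefore start by minute 224.
Actor marking has to be done before rehearsal (must start by minute 224, minus 15-minute gap → minute 209). That means finishing by minute 209, i.e. starting by 209 − 70 = minute 139.

139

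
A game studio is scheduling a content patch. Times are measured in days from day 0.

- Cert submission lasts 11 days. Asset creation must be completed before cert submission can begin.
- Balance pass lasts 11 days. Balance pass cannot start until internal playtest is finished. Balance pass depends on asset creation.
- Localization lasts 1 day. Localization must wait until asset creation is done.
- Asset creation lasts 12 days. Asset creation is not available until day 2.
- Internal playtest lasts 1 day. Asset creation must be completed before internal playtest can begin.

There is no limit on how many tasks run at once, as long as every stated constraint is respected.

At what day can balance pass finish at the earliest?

26

After its own release at day 2, asset creation can start at day 2 and finishes at day 14.
Internal playtest waits on asset creation (finishes day 14), so it starts at day 14 and finishes at 14 + 1 = day 15.
For balance pass: internal playtest (finishes day 15); asset creation (finishes day 14). Taking the maximum gives a start of day 15, and it finishes at 15 + 11 = day 26.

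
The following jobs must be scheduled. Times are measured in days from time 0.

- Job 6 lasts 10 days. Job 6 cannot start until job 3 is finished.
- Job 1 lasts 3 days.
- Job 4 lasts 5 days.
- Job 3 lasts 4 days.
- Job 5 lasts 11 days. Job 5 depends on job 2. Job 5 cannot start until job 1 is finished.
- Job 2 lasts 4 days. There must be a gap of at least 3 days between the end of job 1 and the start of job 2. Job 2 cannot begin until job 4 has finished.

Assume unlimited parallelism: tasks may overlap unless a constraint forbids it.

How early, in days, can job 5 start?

10

Nothing blocks job 4, so it runs from day 0 to day 5.
Job 1 can start immediately at day 0; it finishes at day 3.
For job 2: job 1 (finishes day 3, plus 3-day gap → day 6); job 4 (finishes day 5). Taking the maximum gives a start of day 6, and it finishes at 6 + 4 = day 10.
Job 5 waits on job 2 (finishes day 10); job 1 (finishes day 3). The latest of these is day 10, which is the earliest job 5 can start.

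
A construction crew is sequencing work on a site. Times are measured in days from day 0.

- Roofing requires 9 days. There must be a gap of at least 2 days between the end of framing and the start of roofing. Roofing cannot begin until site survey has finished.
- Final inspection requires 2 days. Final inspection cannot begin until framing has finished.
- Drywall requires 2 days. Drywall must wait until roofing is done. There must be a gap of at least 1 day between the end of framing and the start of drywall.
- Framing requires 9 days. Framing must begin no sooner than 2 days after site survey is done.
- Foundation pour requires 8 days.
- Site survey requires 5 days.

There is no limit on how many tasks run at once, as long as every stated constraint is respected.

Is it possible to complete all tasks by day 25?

Nothing blocks foundation pour, so it runs from day 0 to day 8.
Nothing blocks site survey, so it runs from day 0 to day 5.
Framing waits on site survey (finishes day 5, plus 2-day gap → day 7), so it starts at day 7 and finishes at 7 + 9 = day 16.
Final inspection waits on framing (finishes day 16), so it starts at day 16 and finishes at 16 + 2 = day 18.
Roofing cannot start until framing (finishes day 16, plus 2-day gap → day 18); site survey (finishes day 5). The controlling bound is day 18, so roofing finishes at 18 + 9 = day 27.
Drywall cannot start until roofing (finishes day 27); framing (finishes day 16, plus 1-day gap → day 17). The controlling bound is day 27, so drywall finishes at 27 + 2 = day 29.
The earliest everything can be done is day 29, which is after the deadline of 25, so it is not possible.

No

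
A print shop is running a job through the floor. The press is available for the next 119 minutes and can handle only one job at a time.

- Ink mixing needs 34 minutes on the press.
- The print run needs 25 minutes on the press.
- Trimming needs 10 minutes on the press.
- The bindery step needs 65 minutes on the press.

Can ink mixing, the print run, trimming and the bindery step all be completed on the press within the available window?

No

Running back to back, the jobs need 34 + 25 + 10 + 65 = 134 minutes on the press.
Since 134 > 119, they cannot all fit.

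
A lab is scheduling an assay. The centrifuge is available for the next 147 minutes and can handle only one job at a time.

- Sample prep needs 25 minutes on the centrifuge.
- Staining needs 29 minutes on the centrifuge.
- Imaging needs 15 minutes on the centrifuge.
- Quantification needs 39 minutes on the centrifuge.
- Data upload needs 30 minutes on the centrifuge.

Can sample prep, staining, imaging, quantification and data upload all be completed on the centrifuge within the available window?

Running back to back, the jobs need 25 + 29 + 15 + 39 + 30 = 138 minutes on the centrifuge.
Since 138 ≤ 147, they fit within the window.

Yes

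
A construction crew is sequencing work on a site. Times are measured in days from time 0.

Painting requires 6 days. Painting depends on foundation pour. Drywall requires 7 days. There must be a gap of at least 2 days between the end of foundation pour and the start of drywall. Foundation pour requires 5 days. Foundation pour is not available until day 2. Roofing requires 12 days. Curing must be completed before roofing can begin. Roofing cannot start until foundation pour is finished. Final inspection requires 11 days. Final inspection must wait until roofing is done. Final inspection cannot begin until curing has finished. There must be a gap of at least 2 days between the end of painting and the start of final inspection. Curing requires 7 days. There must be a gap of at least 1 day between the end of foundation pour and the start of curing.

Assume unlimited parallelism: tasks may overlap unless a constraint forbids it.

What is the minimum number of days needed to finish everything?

38

Foundation pour waits on its own release at day 2, so it starts at day 2 and finishes at 2 + 5 = day 7.
Painting cannot begin until foundation pour (finishes day 7). It runs from day 7 to 7 + 6 = day 13.
After foundation pour (finishes day 7, plus 2-day gap → day 9), drywall can start at day 9 and finishes at day 16.
Curing cannot begin until foundation pour (finishes day 7, plus 1-day gap → day 8). It runs from day 8 to 8 + 7 = day 15.
For roofing: curing (finishes day 15); foundation pour (finishes day 7). Taking the maximum gives a start of day 15, and it finishes at 15 + 12 = day 27.
Final inspection has to wait for roofing (finishes day 27); curing (finishes day 15); painting (finishes day 13, plus 2-day gap → day 15). The latest of these is day 27, so final inspection runs day 27 to 27 + 11 = day 38.
All tasks are finished once the last one completes. Finish times: Foundation pour at 7, Curing at 15, Roofing at 27, Drywall at 16, Painting at 13, Final inspection at 38. The latest is day 38.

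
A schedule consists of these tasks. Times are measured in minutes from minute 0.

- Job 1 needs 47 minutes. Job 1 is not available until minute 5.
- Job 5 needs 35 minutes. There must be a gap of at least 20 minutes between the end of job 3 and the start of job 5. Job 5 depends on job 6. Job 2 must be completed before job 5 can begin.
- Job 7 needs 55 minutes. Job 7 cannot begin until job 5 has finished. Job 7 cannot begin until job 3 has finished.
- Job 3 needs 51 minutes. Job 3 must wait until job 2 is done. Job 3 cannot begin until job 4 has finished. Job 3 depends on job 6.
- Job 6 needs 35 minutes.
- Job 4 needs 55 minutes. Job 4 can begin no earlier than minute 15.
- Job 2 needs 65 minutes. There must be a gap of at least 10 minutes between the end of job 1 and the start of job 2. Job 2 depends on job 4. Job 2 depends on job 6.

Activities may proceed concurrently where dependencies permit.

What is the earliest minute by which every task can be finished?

296

Job 6 can start immediately at minute 0; it finishes at minute 35.
After its own release at minute 15, job 4 can start at minute 15 and finishes at minute 70.
Job 1 waits on its own release at minute 5, so it starts at minute 5 and finishes at 5 + 47 = minute 52.
Job 2 has to wait for job 1 (finishes minute 52, plus 10-minute gap → minute 62); job 4 (finishes minute 70); job 6 (finishes minute 35). The latest of these is minute 70, so job 2 runs minute 70 to 70 + 65 = minute 135.
Job 3 cannot start until job 2 (finishes minute 135); job 4 (finishes minute 70); job 6 (finishes minute 35). The controlling bound is minute 135, so job 3 finishes at 135 + 51 = minute 186.
For job 5: job 3 (finishes minute 186, plus 20-minute gap → minute 206); job 6 (finishes minute 35); job 2 (finishes minute 135). Taking the maximum gives a start of minute 206, and it finishes at 206 + 35 = minute 241.
Job 7 needs all of job 5 (finishes minute 241); job 3 (finishes minute 186). That puts its earliest start at minute 241; it finishes at 241 + 55 = minute 296.
All tasks are finished once the last one completes. Finish times: Job 1 at 52, Job 2 at 135, Job 3 at 186, Job 4 at 70, Job 5 at 241, Job 6 at 35, Job 7 at 296. The latest is minute 296.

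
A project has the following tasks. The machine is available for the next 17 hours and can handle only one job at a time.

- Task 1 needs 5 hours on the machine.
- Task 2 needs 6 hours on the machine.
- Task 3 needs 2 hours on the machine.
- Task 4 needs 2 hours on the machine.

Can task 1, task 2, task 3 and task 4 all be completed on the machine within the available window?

Yes

Running back to back, the jobs need 5 + 6 + 2 + 2 = 15 hours on the machine.
Since 15 ≤ 17, they fit within the window.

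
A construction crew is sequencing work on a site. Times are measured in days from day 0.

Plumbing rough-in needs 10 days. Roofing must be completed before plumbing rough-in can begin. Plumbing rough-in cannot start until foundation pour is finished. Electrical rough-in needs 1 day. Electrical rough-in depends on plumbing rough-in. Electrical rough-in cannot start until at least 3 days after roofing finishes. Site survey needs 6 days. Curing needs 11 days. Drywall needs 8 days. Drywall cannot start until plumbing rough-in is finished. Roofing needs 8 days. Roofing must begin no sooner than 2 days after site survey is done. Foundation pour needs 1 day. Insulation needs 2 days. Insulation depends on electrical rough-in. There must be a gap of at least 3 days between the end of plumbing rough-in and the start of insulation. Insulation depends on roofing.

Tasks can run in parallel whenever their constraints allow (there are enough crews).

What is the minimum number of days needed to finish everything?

Curing can start immediately at day 0; it finishes at day 11.
Foundation pour has no prerequisites, so it starts at day 0 and finishes at day 1.
Nothing blocks site survey, so it runs from day 0 to day 6.
After site survey (finishes day 6, plus 2-day gap → day 8), roofing can start at day 8 and finishes at day 16.
Plumbing rough-in has to wait for roofing (finishes day 16); foundation pour (finishes day 1). The latest of these is day 16, so plumbing rough-in runs day 16 to 16 + 10 = day 26.
Drywall cannot begin until plumbing rough-in (finishes day 26). It runs from day 26 to 26 + 8 = day 34.
Electrical rough-in has to wait for plumbing rough-in (finishes day 26); roofing (finishes day 16, plus 3-day gap → day 19). The latest of these is day 26, so electrical rough-in runs day 26 to 26 + 1 = day 27.
For insulation: electrical rough-in (finishes day 27); plumbing rough-in (finishes day 26, plus 3-day gap → day 29); roofing (finishes day 16). Taking the maximum gives a start of day 29, and it finishes at 29 + 2 = day 31.
All tasks are finished once the last one completes. Finish times: Site survey at 6, Foundation pour at 1, Curing at 11, Roofing at 16, Plumbing rough-in at 26, Electrical rough-in at 27, Insulation at 31, Drywall at 34. The latest is day 34.

34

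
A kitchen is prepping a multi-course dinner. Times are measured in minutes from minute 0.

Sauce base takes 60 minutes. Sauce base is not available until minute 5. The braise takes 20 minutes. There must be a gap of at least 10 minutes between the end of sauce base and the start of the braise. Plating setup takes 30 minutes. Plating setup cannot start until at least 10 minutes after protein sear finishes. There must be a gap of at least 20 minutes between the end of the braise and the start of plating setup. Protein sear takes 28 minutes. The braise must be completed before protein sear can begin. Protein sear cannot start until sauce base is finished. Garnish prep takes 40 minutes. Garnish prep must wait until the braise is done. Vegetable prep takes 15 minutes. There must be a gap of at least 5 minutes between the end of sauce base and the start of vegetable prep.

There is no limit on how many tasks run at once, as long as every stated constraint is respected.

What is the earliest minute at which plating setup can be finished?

163

After its own release at minute 5, sauce base can start at minute 5 and finishes at minute 65.
The braise waits on sauce base (finishes minute 65, plus 10-minute gap → minute 75), so it starts at minute 75 and finishes at 75 + 20 = minute 95.
Protein sear needs all of the braise (finishes minute 95); sauce base (finishes minute 65). That puts its earliest start at minute 95; it finishes at 95 + 28 = minute 123.
For plating setup: protein sear (finishes minute 123, plus 10-minute gap → minute 133); the braise (finishes minute 95, plus 20-minute gap → minute 115). Taking the maximum gives a start of minute 133, and it finishes at 133 + 30 = minute 163.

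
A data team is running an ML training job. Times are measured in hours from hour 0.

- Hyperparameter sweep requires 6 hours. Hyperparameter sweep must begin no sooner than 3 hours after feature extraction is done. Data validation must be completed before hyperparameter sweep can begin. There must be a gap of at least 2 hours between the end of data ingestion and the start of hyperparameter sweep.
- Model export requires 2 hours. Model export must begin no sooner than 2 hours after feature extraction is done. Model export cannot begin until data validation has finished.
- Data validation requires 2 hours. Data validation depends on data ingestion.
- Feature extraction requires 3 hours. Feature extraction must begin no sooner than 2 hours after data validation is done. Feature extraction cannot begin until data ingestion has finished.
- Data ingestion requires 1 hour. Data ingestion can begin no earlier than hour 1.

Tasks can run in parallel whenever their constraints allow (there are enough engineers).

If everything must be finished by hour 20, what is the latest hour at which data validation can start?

Hyperparameter sweep must finish by hour 20; it takes 6 hours, so it must start by 20 − 6 = hour 14.
Nothing follows model export; the deadline of hour 20 is its only limit. It must start by 20 − 2 = hour 18.
For feature extraction: hyperparameter sweep (must start by hour 14, minus 3-hour gap → hour 11); model export (must start by hour 18, minus 2-hour gap → hour 16). The most restrictive is hour 11; with a 3-hour duration, feature extraction must start by hour 8.
For data validation: feature extraction (must start by hour 8, minus 2-hour gap → hour 6); hyperparameter sweep (must start by hour 14); model export (must start by hour 18). The most restrictive is hour 6; with a 2-hour duration, data validation must start by hour 4.

4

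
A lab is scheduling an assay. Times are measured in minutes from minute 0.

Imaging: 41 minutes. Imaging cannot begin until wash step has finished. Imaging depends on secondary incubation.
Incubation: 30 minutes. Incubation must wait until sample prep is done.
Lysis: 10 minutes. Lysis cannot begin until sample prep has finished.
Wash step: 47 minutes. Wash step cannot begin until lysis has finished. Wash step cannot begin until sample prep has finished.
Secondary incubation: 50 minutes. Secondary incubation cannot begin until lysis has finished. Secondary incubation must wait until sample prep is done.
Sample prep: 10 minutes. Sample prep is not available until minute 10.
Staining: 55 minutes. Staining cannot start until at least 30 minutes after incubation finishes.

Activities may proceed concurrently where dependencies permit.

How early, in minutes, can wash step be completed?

77

Sample prep cannot begin until its own release at minute 10. It runs from minute 10 to 10 + 10 = minute 20.
Lysis cannot begin until sample prep (finishes minute 20). It runs from minute 20 to 20 + 10 = minute 30.
For wash step: lysis (finishes minute 30); sample prep (finishes minute 20). Taking the maximum gives a start of minute 30, and it finishes at 30 + 47 = minute 77.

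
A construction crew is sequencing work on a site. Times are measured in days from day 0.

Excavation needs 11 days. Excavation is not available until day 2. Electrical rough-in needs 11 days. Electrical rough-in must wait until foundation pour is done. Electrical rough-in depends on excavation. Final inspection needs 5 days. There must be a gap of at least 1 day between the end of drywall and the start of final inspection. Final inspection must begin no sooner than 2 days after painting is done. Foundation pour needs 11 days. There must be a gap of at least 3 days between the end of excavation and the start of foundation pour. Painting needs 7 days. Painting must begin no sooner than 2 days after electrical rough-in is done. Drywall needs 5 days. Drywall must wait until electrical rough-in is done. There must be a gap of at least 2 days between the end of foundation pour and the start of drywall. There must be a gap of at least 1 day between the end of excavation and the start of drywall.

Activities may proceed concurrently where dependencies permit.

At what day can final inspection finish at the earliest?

Excavation cannot begin until its own release at day 2. It runs from day 2 to 2 + 11 = day 13.
After excavation (finishes day 13, plus 3-day gap → day 16), foundation pour can start at day 16 and finishes at day 27.
Electrical rough-in needs all of foundation pour (finishes day 27); excavation (finishes day 13). That puts its earliest start at day 27; it finishes at 27 + 11 = day 38.
Painting cannot begin until electrical rough-in (finishes day 38, plus 2-day gap → day 40). It runs from day 40 to 40 + 7 = day 47.
For drywall: electrical rough-in (finishes day 38); foundation pour (finishes day 27, plus 2-day gap → day 29); excavation (finishes day 13, plus 1-day gap → day 14). Taking the maximum gives a start of day 38, and it finishes at 38 + 5 = day 43.
For final inspection: drywall (finishes day 43, plus 1-day gap → day 44); painting (finishes day 47, plus 2-day gap → day 49). Taking the maximum gives a start of day 49, and it finishes at 49 + 5 = day 54.

54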